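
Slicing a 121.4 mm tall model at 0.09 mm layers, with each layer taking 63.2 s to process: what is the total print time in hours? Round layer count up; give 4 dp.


Layers = ceil(121.4/0.09) = 1349
t = 1349 * 63.2 / 3600 = 23.6824 hrs


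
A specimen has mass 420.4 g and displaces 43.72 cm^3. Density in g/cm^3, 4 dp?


rho = 420.4 / 43.72 = 9.6157 g/cm^3


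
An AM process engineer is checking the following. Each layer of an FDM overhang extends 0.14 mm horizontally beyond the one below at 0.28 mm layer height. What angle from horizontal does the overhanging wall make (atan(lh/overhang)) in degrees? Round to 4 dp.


angle = atan(0.28/0.14) = 63.4349 degrees


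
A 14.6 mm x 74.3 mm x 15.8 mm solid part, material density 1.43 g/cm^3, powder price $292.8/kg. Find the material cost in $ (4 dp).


V = 14.6 * 74.3 * 15.8 = 17139.524 mm^3 = 17.139524 cm^3
Mass = 17.139524 * 1.43 / 1000 = 0.02450952 kg
Cost = 0.02450952 * 292.8 = 7.1764 $


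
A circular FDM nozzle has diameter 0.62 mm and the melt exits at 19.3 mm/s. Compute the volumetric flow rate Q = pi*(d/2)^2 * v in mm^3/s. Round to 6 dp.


A = pi*(0.62/2)^2 = 0.30190705 mm^2
Q = 0.30190705 * 19.3 = 5.826806 mm^3/s


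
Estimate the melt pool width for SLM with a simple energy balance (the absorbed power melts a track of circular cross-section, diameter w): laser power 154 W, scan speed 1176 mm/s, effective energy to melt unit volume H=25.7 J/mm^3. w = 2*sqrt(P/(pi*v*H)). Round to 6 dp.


w = 2*sqrt(154/(pi*1176*25.7)) = 0.080546 mm


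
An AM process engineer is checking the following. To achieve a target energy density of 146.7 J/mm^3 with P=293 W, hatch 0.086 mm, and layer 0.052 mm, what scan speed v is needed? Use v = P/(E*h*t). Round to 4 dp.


v = 293 / (146.7*0.086*0.052) = 446.6175 mm/s


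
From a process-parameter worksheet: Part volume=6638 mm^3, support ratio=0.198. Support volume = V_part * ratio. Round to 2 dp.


V_support = 6638 * 0.198 = 1314.32 mm^3


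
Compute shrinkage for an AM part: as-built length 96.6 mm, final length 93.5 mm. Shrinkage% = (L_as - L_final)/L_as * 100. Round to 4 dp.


Shrinkage = ((96.6-93.5)/96.6)*100 = 3.2091 %


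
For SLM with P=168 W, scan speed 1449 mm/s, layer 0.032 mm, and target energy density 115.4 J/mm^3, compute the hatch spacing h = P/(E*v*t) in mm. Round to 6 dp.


h = 168 / (115.4*1449*0.032) = 0.031397 mm


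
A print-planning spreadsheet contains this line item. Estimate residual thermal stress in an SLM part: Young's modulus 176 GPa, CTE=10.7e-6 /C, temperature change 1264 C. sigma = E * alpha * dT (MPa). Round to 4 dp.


sigma = 176*1000 * 10.7e-6 * 1264 = 2380.3648 MPa


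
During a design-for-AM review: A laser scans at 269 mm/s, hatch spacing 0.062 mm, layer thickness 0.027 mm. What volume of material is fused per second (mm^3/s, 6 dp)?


Rate = 269 * 0.062 * 0.027 = 0.450306 mm^3/s


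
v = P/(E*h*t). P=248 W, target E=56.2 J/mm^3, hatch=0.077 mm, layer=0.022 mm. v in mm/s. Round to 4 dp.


v = 248 / (56.2*0.077*0.022) = 2604.9654 mm/s


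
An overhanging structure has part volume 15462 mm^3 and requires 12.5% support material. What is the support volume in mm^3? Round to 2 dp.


V_support = 15462 * 0.125 = 1932.75 mm^3


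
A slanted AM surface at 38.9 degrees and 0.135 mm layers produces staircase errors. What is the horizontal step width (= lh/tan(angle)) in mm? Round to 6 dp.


step = 0.135 / tan(38.9) = 0.167307 mm


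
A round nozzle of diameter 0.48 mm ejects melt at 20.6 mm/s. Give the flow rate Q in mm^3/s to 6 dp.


A = pi*(0.48/2)^2 = 0.18095574 mm^2
Q = 0.18095574 * 20.6 = 3.727688 mm^3/s


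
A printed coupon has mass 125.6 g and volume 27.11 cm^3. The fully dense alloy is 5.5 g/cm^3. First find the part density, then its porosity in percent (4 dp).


rho_part = 125.6 / 27.11 = 4.63297676 g/cm^3
Porosity = (1 - 4.63297676/5.5)*100 = 15.7641 %


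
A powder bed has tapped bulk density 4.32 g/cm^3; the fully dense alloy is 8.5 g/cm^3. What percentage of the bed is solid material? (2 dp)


Packing = (4.32/8.5)*100 = 50.82 %


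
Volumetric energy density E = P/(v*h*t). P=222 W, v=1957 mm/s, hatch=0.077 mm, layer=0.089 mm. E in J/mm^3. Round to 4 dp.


E = 222 / (1957*0.077*0.089) = 16.5532 J/mm^3


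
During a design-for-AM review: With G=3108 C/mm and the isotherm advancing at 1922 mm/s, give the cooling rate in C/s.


CR = 3108 * 1922 = 5973576 C/s


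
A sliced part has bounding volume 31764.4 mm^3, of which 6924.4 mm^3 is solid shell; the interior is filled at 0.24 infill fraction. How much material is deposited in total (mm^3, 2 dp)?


V_infill = (31764.4 - 6924.4) * 0.24 = 5961.6
V_total = 6924.4 + 5961.6 = 12886.0 mm^3


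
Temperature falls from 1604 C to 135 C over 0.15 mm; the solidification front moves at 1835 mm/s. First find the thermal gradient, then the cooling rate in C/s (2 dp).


G = (1604-135)/0.15 = 9793.33333333 C/mm
CR = 9793.33333333 * 1835 = 17970766.67 C/s


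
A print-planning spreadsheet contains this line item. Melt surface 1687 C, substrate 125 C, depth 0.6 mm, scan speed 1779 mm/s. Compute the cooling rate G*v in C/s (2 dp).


G = (1687-125)/0.6 = 2603.33333333 C/mm
CR = 2603.33333333 * 1779 = 4631330.0 C/s


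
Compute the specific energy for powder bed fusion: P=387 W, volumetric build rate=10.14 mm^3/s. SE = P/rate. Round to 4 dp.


SE = 387 / 10.14 = 38.1657 J/mm^3


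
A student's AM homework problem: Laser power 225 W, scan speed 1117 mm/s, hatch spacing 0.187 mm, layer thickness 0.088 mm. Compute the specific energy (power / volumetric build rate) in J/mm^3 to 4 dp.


Build rate = 1117 * 0.187 * 0.088 = 18.381352 mm^3/s
SE = 225 / 18.381352 = 12.2407 J/mm^3


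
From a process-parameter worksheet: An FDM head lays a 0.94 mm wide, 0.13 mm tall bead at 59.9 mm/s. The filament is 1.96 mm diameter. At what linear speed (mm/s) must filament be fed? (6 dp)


Q = 0.94 * 0.13 * 59.9 = 7.31978 mm^3/s
A_fil = pi*(1.96/2)^2 = 3.01718558 mm^2
v_feed = 7.31978 / 3.01718558 = 2.426029 mm/s


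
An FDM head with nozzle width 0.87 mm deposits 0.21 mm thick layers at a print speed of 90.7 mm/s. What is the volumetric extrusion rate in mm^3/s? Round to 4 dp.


Rate = 0.87 * 0.21 * 90.7 = 16.5709 mm^3/s


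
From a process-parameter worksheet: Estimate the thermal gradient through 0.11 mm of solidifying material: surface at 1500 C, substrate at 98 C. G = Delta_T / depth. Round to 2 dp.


G = (1500-98)/0.11 = 12745.45 C/mm


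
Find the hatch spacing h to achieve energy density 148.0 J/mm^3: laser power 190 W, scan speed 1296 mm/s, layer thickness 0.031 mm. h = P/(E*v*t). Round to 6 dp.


h = 190 / (148.0*1296*0.031) = 0.031954 mm


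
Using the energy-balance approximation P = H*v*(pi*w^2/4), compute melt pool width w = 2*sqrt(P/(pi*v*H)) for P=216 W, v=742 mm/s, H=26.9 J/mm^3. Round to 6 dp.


w = 2*sqrt(216/(pi*742*26.9)) = 0.117383 mm


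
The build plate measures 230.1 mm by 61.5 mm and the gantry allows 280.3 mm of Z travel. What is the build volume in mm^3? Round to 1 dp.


V = 230.1 * 61.5 * 280.3 = 3966567.3 mm^3


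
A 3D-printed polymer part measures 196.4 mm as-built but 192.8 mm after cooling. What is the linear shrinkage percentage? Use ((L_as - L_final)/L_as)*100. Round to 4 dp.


Shrinkage = ((196.4-192.8)/196.4)*100 = 1.833 %


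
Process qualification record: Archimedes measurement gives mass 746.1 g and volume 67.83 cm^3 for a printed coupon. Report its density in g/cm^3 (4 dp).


rho = 746.1 / 67.83 = 10.9996 g/cm^3


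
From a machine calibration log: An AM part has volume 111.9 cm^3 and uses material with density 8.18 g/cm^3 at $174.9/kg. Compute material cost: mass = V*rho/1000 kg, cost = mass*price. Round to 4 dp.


Mass = 111.9*8.18/1000 = 0.915342 kg
Cost = 0.915342 * 174.9 = 160.0933 $


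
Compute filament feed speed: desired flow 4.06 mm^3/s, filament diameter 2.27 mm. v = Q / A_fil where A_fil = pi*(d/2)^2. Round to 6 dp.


A = pi*(2.27/2)^2 = 4.047078
v = 4.06 / 4.047078 = 1.003193 mm/s


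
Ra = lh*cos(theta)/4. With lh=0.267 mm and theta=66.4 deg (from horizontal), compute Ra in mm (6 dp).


Ra = 0.267 * cos(66.4) / 4 = 0.026723 mm


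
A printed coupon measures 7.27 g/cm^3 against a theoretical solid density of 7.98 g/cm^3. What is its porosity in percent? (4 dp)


Porosity = (1-7.27/7.98)*100 = 8.8972 %


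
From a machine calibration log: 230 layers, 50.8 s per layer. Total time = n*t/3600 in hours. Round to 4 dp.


t = 230 * 50.8 / 3600 = 3.2456 hrs


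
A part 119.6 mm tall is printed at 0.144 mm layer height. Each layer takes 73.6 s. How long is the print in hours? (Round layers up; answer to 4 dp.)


Layers = ceil(119.6/0.144) = 831
t = 831 * 73.6 / 3600 = 16.9893 hrs


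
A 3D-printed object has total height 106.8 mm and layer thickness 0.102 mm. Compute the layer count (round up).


Layers = ceil(106.8/0.102) = 1048


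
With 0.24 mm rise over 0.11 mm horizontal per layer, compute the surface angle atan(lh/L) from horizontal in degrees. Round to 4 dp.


angle = atan(0.24/0.11) = 65.3764 degrees


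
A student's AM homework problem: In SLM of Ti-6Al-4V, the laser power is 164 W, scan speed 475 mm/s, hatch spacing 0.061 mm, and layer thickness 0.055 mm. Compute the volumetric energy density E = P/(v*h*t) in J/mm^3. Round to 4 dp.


E = 164 / (475*0.061*0.055) = 102.91 J/mm^3


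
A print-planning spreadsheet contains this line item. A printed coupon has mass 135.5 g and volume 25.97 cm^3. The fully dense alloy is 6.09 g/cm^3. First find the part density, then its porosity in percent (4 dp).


rho_part = 135.5 / 25.97 = 5.21755872 g/cm^3
Porosity = (1 - 5.21755872/6.09)*100 = 14.3258 %


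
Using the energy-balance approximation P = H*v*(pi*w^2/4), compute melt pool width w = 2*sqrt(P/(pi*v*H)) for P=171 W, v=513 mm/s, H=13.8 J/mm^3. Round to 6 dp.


w = 2*sqrt(171/(pi*513*13.8)) = 0.17537 mm


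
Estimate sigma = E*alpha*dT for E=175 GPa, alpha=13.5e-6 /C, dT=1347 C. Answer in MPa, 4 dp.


sigma = 175*1000 * 13.5e-6 * 1347 = 3182.2875 MPa


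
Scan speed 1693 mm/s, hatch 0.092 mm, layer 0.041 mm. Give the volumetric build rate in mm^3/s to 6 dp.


Rate = 1693 * 0.092 * 0.041 = 6.385996 mm^3/s


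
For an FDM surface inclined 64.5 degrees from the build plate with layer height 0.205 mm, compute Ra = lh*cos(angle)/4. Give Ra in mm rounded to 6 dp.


Ra = 0.205 * cos(64.5) / 4 = 0.022064 mm


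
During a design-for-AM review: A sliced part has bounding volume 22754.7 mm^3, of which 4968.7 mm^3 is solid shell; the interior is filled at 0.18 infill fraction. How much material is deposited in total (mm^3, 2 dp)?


V_infill = (22754.7 - 4968.7) * 0.18 = 3201.48
V_total = 4968.7 + 3201.48 = 8170.18 mm^3


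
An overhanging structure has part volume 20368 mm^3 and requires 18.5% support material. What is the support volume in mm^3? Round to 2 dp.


V_support = 20368 * 0.185 = 3768.08 mm^3


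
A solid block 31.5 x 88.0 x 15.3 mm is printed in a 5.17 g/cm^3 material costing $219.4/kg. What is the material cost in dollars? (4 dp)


V = 31.5 * 88.0 * 15.3 = 42411.6 mm^3 = 42.4116 cm^3
Mass = 42.4116 * 5.17 / 1000 = 0.21926797 kg
Cost = 0.21926797 * 219.4 = 48.1074 $


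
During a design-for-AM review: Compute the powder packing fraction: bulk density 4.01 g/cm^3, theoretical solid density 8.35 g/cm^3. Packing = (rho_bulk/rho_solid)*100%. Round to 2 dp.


Packing = (4.01/8.35)*100 = 48.02 %


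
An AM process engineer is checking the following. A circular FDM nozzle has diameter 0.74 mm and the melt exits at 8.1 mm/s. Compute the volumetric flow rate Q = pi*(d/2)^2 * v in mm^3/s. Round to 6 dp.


A = pi*(0.74/2)^2 = 0.43008403 mm^2
Q = 0.43008403 * 8.1 = 3.483681 mm^3/s


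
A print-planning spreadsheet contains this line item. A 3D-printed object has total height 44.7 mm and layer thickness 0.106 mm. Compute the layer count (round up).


Layers = ceil(44.7/0.106) = 422


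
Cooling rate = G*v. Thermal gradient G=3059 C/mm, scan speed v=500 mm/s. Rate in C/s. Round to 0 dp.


CR = 3059 * 500 = 1529500 C/s


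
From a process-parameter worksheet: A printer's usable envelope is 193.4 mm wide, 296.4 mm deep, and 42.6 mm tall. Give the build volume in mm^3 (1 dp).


V = 193.4 * 296.4 * 42.6 = 2441992.2 mm^3


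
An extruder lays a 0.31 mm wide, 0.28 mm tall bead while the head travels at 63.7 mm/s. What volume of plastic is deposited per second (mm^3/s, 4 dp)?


Rate = 0.31 * 0.28 * 63.7 = 5.5292 mm^3/s


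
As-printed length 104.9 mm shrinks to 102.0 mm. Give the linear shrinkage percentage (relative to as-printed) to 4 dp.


Shrinkage = ((104.9-102.0)/104.9)*100 = 2.7645 %


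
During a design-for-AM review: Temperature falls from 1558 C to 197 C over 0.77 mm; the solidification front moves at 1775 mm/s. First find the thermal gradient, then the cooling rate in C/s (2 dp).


G = (1558-197)/0.77 = 1767.53246753 C/mm
CR = 1767.53246753 * 1775 = 3137370.13 C/s


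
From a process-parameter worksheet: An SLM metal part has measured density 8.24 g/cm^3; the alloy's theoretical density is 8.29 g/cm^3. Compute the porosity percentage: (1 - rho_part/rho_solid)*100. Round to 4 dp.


Porosity = (1-8.24/8.29)*100 = 0.6031 %


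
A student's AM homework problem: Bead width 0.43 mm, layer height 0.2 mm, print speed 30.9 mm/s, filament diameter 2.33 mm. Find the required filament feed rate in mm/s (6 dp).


Q = 0.43 * 0.2 * 30.9 = 2.6574 mm^3/s
A_fil = pi*(2.33/2)^2 = 4.26384809 mm^2
v_feed = 2.6574 / 4.26384809 = 0.62324 mm/s


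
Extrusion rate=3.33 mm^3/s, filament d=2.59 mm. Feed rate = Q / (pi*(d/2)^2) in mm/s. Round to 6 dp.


A = pi*(2.59/2)^2 = 5.268529
v = 3.33 / 5.268529 = 0.632055 mm/s


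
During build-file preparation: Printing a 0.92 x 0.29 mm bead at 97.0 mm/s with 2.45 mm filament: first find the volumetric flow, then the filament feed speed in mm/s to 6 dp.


Q = 0.92 * 0.29 * 97.0 = 25.8796 mm^3/s
A_fil = pi*(2.45/2)^2 = 4.71435248 mm^2
v_feed = 25.8796 / 4.71435248 = 5.489534 mm/s


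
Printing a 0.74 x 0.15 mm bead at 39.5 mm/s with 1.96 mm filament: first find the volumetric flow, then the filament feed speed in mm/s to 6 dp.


Q = 0.74 * 0.15 * 39.5 = 4.3845 mm^3/s
A_fil = pi*(1.96/2)^2 = 3.01718558 mm^2
v_feed = 4.3845 / 3.01718558 = 1.453175 mm/s


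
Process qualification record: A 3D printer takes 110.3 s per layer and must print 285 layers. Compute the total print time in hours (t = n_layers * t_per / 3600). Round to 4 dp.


t = 285 * 110.3 / 3600 = 8.7321 hrs


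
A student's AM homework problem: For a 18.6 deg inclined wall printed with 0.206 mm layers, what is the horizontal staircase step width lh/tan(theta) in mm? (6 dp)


step = 0.206 / tan(18.6) = 0.612117 mm


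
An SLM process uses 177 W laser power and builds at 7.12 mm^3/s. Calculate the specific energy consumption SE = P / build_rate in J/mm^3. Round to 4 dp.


SE = 177 / 7.12 = 24.8596 J/mm^3


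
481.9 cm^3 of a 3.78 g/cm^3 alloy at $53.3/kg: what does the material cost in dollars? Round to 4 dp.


Mass = 481.9*3.78/1000 = 1.821582 kg
Cost = 1.821582 * 53.3 = 97.0903 $


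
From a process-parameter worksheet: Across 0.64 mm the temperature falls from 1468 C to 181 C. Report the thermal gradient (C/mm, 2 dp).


G = (1468-181)/0.64 = 2010.94 C/mm


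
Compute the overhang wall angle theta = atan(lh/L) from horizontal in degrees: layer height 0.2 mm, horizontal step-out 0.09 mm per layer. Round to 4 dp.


angle = atan(0.2/0.09) = 65.7723 degrees


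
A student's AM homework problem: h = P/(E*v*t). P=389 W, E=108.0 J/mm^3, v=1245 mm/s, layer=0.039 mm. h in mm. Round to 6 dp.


h = 389 / (108.0*1245*0.039) = 0.074181 mm


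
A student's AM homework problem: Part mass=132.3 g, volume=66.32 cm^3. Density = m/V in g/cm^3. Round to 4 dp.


rho = 132.3 / 66.32 = 1.9949 g/cm^3


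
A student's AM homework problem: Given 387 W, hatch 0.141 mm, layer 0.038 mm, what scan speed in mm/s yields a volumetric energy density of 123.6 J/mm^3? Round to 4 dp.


v = 387 / (123.6*0.141*0.038) = 584.3725 mm/s


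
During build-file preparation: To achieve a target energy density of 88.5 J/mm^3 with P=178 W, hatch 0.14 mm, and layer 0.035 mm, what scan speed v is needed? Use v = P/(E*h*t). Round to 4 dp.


v = 178 / (88.5*0.14*0.035) = 410.4693 mm/s


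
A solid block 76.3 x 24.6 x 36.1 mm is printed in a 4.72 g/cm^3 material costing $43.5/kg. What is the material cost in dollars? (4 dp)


V = 76.3 * 24.6 * 36.1 = 67758.978 mm^3 = 67.758978 cm^3
Mass = 67.758978 * 4.72 / 1000 = 0.31982238 kg
Cost = 0.31982238 * 43.5 = 13.9123 $


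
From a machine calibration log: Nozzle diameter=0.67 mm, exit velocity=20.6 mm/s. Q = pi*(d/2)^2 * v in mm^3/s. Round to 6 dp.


A = pi*(0.67/2)^2 = 0.35256524 mm^2
Q = 0.35256524 * 20.6 = 7.262844 mm^3/s


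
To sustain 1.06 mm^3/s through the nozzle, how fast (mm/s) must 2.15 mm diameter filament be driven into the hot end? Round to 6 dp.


A = pi*(2.15/2)^2 = 3.630503
v = 1.06 / 3.630503 = 0.291971 mm/s


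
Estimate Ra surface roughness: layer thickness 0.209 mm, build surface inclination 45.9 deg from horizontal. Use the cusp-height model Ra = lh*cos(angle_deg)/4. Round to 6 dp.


Ra = 0.209 * cos(45.9) / 4 = 0.036361 mm


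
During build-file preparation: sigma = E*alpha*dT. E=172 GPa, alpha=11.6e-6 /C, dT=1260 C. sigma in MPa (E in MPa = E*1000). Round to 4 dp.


sigma = 172*1000 * 11.6e-6 * 1260 = 2513.952 MPa


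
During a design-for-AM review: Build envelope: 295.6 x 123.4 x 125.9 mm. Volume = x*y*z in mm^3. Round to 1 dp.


V = 295.6 * 123.4 * 125.9 = 4592459.3 mm^3


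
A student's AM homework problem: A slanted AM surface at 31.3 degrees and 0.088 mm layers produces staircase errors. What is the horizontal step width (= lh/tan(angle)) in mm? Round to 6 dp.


step = 0.088 / tan(31.3) = 0.144735 mm


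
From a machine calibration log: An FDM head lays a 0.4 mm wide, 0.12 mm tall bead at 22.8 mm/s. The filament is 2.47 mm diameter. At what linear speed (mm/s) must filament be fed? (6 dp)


Q = 0.4 * 0.12 * 22.8 = 1.0944 mm^3/s
A_fil = pi*(2.47/2)^2 = 4.79163566 mm^2
v_feed = 1.0944 / 4.79163566 = 0.228398 mm/s


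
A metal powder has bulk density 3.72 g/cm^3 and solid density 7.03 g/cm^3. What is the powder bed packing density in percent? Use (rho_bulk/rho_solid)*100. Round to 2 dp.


Packing = (3.72/7.03)*100 = 52.92 %


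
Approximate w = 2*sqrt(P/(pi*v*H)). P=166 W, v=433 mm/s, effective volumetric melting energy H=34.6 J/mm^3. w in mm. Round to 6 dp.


w = 2*sqrt(166/(pi*433*34.6)) = 0.118776 mm


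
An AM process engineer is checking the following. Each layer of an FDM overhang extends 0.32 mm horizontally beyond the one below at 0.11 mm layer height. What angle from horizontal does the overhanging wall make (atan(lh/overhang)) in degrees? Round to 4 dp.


angle = atan(0.11/0.32) = 18.9704 degrees


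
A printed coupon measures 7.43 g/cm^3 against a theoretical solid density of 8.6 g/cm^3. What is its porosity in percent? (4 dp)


Porosity = (1-7.43/8.6)*100 = 13.6047 %


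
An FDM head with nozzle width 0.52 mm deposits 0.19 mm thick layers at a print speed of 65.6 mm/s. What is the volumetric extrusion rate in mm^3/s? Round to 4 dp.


Rate = 0.52 * 0.19 * 65.6 = 6.4813 mm^3/s


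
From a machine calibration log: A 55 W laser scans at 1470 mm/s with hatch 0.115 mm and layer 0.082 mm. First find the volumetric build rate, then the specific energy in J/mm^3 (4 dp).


Build rate = 1470 * 0.115 * 0.082 = 13.8621 mm^3/s
SE = 55 / 13.8621 = 3.9677 J/mm^3


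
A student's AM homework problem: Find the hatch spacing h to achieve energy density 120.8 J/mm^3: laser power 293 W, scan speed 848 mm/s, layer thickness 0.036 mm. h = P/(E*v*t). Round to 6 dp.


h = 293 / (120.8*848*0.036) = 0.079452 mm


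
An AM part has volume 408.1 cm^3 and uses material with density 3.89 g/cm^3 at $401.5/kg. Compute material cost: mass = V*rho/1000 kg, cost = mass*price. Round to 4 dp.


Mass = 408.1*3.89/1000 = 1.587509 kg
Cost = 1.587509 * 401.5 = 637.3849 $


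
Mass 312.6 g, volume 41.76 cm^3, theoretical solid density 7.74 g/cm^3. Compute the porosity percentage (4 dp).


rho_part = 312.6 / 41.76 = 7.48563218 g/cm^3
Porosity = (1 - 7.48563218/7.74)*100 = 3.2864 %


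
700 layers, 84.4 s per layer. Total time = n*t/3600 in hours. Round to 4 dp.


t = 700 * 84.4 / 3600 = 16.4111 hrs


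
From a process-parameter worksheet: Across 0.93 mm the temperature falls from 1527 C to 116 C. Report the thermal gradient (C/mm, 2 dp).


G = (1527-116)/0.93 = 1517.2 C/mm


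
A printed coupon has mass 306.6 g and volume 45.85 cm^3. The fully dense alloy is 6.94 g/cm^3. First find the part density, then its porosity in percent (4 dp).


rho_part = 306.6 / 45.85 = 6.6870229 g/cm^3
Porosity = (1 - 6.6870229/6.94)*100 = 3.6452 %


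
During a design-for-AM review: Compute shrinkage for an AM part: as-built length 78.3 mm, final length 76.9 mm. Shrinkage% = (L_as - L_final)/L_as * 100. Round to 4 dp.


Shrinkage = ((78.3-76.9)/78.3)*100 = 1.788 %


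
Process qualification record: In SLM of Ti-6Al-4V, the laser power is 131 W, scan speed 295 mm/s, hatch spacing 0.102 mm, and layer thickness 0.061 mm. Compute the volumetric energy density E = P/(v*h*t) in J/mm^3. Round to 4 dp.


E = 131 / (295*0.102*0.061) = 71.3706 J/mm^3


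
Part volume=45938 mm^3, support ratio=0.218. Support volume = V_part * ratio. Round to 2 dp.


V_support = 45938 * 0.218 = 10014.48 mm^3


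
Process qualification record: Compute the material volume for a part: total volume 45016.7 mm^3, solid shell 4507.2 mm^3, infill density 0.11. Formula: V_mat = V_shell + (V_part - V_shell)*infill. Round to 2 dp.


V_infill = (45016.7 - 4507.2) * 0.11 = 4456.05
V_total = 4507.2 + 4456.05 = 8963.25 mm^3


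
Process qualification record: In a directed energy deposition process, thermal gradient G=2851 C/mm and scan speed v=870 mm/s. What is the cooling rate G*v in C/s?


CR = 2851 * 870 = 2480370 C/s


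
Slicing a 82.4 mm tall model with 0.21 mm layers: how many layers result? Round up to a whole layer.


Layers = ceil(82.4/0.21) = 393


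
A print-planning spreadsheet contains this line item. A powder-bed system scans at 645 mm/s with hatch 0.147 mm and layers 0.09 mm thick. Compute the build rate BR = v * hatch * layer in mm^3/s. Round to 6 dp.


Rate = 645 * 0.147 * 0.09 = 8.53335 mm^3/s


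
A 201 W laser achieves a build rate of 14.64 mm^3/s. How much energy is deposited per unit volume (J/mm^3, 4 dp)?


SE = 201 / 14.64 = 13.7295 J/mm^3


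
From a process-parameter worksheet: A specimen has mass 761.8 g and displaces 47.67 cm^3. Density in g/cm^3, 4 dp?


rho = 761.8 / 47.67 = 15.9807 g/cm^3


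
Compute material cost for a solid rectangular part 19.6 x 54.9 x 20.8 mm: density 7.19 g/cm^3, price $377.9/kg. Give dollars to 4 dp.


V = 19.6 * 54.9 * 20.8 = 22381.632 mm^3 = 22.381632 cm^3
Mass = 22.381632 * 7.19 / 1000 = 0.16092393 kg
Cost = 0.16092393 * 377.9 = 60.8132 $


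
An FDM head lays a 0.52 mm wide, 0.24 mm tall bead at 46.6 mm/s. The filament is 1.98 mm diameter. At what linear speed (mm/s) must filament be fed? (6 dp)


Q = 0.52 * 0.24 * 46.6 = 5.81568 mm^3/s
A_fil = pi*(1.98/2)^2 = 3.07907496 mm^2
v_feed = 5.81568 / 3.07907496 = 1.888775 mm/s


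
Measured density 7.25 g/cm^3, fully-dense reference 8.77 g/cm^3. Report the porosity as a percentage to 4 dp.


Porosity = (1-7.25/8.77)*100 = 17.3318 %


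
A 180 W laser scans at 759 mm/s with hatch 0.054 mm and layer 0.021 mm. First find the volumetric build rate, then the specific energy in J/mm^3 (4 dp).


Build rate = 759 * 0.054 * 0.021 = 0.860706 mm^3/s
SE = 180 / 0.860706 = 209.1306 J/mm^3


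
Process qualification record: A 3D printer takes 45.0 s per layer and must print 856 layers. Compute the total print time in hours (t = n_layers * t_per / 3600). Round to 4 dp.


t = 856 * 45.0 / 3600 = 10.7 hrs


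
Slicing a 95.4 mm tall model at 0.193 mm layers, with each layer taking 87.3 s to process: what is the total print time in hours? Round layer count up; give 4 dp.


Layers = ceil(95.4/0.193) = 495
t = 495 * 87.3 / 3600 = 12.0038 hrs


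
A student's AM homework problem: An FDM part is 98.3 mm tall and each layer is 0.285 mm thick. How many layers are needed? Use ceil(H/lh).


Layers = ceil(98.3/0.285) = 345


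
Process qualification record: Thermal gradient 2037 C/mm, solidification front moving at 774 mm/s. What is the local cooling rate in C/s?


CR = 2037 * 774 = 1576638 C/s


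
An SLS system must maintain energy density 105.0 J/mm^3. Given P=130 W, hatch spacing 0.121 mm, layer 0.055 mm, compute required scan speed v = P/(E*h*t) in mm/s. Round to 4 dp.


v = 130 / (105.0*0.121*0.055) = 186.0399 mm/s


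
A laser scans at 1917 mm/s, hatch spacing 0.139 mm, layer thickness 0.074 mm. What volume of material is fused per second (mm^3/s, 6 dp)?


Rate = 1917 * 0.139 * 0.074 = 19.718262 mm^3/s


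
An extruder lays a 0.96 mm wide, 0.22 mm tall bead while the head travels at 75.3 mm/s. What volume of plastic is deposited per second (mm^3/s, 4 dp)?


Rate = 0.96 * 0.22 * 75.3 = 15.9034 mm^3/s


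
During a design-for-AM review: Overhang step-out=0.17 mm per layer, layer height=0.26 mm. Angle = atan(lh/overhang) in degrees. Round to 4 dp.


angle = atan(0.26/0.17) = 56.8215 degrees


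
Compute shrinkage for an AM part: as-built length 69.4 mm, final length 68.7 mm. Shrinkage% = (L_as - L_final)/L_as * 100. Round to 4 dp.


Shrinkage = ((69.4-68.7)/69.4)*100 = 1.0086 %


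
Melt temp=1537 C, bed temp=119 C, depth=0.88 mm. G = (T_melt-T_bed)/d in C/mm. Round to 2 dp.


G = (1537-119)/0.88 = 1611.36 C/mm


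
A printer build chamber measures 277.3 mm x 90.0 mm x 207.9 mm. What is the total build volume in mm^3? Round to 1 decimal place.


V = 277.3 * 90.0 * 207.9 = 5188560.3 mm^3


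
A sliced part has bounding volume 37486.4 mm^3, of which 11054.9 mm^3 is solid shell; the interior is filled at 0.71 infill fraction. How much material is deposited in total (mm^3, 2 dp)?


V_infill = (37486.4 - 11054.9) * 0.71 = 18766.37
V_total = 11054.9 + 18766.37 = 29821.27 mm^3


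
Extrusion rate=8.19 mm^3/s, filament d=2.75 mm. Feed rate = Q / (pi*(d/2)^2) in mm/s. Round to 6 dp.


A = pi*(2.75/2)^2 = 5.939574
v = 8.19 / 5.939574 = 1.378887 mm/s


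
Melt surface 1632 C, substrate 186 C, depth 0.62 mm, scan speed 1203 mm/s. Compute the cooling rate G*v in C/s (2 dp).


G = (1632-186)/0.62 = 2332.25806452 C/mm
CR = 2332.25806452 * 1203 = 2805706.45 C/s


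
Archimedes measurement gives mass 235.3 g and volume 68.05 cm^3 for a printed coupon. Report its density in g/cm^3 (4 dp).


rho = 235.3 / 68.05 = 3.4578 g/cm^3


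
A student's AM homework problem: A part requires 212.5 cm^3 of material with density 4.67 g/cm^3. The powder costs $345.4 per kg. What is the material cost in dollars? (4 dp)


Mass = 212.5*4.67/1000 = 0.992375 kg
Cost = 0.992375 * 345.4 = 342.7663 $


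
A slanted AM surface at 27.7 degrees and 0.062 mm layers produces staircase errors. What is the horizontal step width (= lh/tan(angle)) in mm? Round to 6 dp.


step = 0.062 / tan(27.7) = 0.118093 mm


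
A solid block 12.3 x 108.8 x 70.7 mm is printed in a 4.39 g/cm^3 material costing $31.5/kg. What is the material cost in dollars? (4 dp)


V = 12.3 * 108.8 * 70.7 = 94613.568 mm^3 = 94.613568 cm^3
Mass = 94.613568 * 4.39 / 1000 = 0.41535356 kg
Cost = 0.41535356 * 31.5 = 13.0836 $


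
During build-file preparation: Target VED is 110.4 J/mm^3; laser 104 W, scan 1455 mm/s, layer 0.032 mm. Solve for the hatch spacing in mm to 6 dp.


h = 104 / (110.4*1455*0.032) = 0.020233 mm


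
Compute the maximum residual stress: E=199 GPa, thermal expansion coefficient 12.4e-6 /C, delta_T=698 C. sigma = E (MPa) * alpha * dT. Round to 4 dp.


sigma = 199*1000 * 12.4e-6 * 698 = 1722.3848 MPa


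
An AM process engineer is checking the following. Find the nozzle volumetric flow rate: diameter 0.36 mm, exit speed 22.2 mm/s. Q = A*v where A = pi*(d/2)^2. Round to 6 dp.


A = pi*(0.36/2)^2 = 0.1017876 mm^2
Q = 0.1017876 * 22.2 = 2.259685 mm^3/s


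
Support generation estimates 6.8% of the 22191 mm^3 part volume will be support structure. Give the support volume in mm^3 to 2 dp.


V_support = 22191 * 0.068 = 1508.99 mm^3


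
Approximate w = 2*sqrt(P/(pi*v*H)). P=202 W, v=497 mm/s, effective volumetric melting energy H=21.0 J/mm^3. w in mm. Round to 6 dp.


w = 2*sqrt(202/(pi*497*21.0)) = 0.156979 mm


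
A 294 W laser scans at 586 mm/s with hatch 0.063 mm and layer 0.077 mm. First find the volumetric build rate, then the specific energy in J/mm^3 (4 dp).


Build rate = 586 * 0.063 * 0.077 = 2.842686 mm^3/s
SE = 294 / 2.842686 = 103.4233 J/mm^3


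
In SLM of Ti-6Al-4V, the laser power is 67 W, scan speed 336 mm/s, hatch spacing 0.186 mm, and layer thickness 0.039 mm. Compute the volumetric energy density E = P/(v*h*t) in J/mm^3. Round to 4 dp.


E = 67 / (336*0.186*0.039) = 27.4889 J/mm^3


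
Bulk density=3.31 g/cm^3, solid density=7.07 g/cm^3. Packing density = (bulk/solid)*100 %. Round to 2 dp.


Packing = (3.31/7.07)*100 = 46.82 %


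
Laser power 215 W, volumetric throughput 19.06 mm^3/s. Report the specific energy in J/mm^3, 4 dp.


SE = 215 / 19.06 = 11.2802 J/mm^3


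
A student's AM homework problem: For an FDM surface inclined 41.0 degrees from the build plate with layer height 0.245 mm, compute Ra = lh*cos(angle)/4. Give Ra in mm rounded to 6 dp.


Ra = 0.245 * cos(41.0) / 4 = 0.046226 mm


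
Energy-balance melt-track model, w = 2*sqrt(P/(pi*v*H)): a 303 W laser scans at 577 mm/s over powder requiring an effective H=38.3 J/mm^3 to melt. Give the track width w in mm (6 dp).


w = 2*sqrt(303/(pi*577*38.3)) = 0.132126 mm


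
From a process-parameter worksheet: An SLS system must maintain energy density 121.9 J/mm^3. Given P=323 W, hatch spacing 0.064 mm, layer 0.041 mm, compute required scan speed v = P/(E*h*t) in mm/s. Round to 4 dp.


v = 323 / (121.9*0.064*0.041) = 1009.7991 mm/s


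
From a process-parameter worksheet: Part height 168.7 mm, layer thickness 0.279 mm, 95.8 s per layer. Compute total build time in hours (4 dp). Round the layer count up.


Layers = ceil(168.7/0.279) = 605
t = 605 * 95.8 / 3600 = 16.0997 hrs


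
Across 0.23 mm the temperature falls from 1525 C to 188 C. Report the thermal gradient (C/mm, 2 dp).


G = (1525-188)/0.23 = 5813.04 C/mm


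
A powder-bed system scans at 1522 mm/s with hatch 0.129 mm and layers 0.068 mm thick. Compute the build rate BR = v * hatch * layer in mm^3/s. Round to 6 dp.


Rate = 1522 * 0.129 * 0.068 = 13.350984 mm^3/s


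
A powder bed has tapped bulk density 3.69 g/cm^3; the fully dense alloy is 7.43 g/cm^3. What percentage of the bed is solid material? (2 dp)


Packing = (3.69/7.43)*100 = 49.66 %


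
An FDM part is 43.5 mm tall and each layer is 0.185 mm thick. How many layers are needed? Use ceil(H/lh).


Layers = ceil(43.5/0.185) = 236


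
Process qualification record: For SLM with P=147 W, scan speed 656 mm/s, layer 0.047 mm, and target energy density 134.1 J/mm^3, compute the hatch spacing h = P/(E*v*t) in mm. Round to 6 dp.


h = 147 / (134.1*656*0.047) = 0.035554 mm


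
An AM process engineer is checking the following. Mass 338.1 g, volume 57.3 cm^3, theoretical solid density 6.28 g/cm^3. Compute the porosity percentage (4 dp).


rho_part = 338.1 / 57.3 = 5.90052356 g/cm^3
Porosity = (1 - 5.90052356/6.28)*100 = 6.0426 %


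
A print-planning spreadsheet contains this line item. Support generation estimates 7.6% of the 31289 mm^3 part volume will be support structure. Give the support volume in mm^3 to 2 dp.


V_support = 31289 * 0.076 = 2377.96 mm^3


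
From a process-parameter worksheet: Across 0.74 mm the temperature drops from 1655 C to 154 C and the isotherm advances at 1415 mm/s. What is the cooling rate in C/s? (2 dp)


G = (1655-154)/0.74 = 2028.37837838 C/mm
CR = 2028.37837838 * 1415 = 2870155.41 C/s


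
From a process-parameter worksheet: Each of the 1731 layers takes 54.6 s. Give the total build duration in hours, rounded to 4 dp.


t = 1731 * 54.6 / 3600 = 26.2535 hrs


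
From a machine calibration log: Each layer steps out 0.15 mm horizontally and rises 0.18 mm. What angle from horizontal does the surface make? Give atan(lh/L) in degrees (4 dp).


angle = atan(0.18/0.15) = 50.1944 degrees


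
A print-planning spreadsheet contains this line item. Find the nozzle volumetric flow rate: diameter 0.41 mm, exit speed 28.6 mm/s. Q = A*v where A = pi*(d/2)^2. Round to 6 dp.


A = pi*(0.41/2)^2 = 0.13202543 mm^2
Q = 0.13202543 * 28.6 = 3.775927 mm^3/s


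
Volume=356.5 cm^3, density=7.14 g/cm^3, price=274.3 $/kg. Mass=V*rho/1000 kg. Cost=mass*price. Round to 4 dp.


Mass = 356.5*7.14/1000 = 2.54541 kg
Cost = 2.54541 * 274.3 = 698.206 $


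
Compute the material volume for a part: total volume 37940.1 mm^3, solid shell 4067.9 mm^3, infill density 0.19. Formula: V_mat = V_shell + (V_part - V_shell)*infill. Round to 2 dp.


V_infill = (37940.1 - 4067.9) * 0.19 = 6435.72
V_total = 4067.9 + 6435.72 = 10503.62 mm^3


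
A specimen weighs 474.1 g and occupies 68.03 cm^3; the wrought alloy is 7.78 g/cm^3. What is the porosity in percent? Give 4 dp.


rho_part = 474.1 / 68.03 = 6.96898427 g/cm^3
Porosity = (1 - 6.96898427/7.78)*100 = 10.4244 %


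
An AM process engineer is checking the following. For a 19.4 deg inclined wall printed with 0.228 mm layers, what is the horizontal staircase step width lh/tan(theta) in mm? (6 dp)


step = 0.228 / tan(19.4) = 0.647441 mm


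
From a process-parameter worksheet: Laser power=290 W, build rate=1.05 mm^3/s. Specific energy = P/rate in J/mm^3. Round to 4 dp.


SE = 290 / 1.05 = 276.1905 J/mm^3


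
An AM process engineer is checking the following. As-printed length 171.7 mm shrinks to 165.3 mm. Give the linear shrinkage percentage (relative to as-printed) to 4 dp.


Shrinkage = ((171.7-165.3)/171.7)*100 = 3.7274 %


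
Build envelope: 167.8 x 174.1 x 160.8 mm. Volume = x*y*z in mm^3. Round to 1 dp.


V = 167.8 * 174.1 * 160.8 = 4697608.0 mm^3


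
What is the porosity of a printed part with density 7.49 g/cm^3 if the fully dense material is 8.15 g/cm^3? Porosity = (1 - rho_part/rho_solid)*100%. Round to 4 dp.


Porosity = (1-7.49/8.15)*100 = 8.0982 %


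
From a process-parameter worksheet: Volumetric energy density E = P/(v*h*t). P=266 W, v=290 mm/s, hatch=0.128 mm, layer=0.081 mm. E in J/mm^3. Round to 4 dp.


E = 266 / (290*0.128*0.081) = 88.4685 J/mm^3


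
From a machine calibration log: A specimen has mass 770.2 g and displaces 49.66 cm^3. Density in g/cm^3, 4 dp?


rho = 770.2 / 49.66 = 15.5095 g/cm^3


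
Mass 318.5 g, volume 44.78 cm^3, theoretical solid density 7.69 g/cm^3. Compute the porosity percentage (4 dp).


rho_part = 318.5 / 44.78 = 7.11255025 g/cm^3
Porosity = (1 - 7.11255025/7.69)*100 = 7.5091 %


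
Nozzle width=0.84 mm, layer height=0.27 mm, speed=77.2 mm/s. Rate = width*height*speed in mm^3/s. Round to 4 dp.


Rate = 0.84 * 0.27 * 77.2 = 17.509 mm^3/s


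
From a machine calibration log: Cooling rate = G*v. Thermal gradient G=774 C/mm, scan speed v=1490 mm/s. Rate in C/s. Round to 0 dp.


CR = 774 * 1490 = 1153260 C/s


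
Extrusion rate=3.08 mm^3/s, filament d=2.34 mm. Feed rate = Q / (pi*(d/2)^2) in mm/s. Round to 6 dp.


A = pi*(2.34/2)^2 = 4.300526
v = 3.08 / 4.300526 = 0.716191 mm/s


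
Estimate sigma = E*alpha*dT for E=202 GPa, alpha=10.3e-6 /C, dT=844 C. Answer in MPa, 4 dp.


sigma = 202*1000 * 10.3e-6 * 844 = 1756.0264 MPa


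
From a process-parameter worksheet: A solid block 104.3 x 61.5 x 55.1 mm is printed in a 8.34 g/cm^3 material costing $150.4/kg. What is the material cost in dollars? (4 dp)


V = 104.3 * 61.5 * 55.1 = 353436.195 mm^3 = 353.436195 cm^3
Mass = 353.436195 * 8.34 / 1000 = 2.94765787 kg
Cost = 2.94765787 * 150.4 = 443.3277 $


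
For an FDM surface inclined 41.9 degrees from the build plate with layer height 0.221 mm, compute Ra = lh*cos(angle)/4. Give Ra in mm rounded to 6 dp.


Ra = 0.221 * cos(41.9) / 4 = 0.041123 mm


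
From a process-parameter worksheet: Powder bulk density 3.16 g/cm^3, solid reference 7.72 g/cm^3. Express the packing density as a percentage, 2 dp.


Packing = (3.16/7.72)*100 = 40.93 %


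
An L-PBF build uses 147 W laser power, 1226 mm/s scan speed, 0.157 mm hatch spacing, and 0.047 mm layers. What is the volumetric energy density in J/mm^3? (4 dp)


E = 147 / (1226*0.157*0.047) = 16.2491 J/mm^3


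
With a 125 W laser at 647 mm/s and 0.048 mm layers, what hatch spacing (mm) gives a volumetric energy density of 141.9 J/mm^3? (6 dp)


h = 125 / (141.9*647*0.048) = 0.028365 mm


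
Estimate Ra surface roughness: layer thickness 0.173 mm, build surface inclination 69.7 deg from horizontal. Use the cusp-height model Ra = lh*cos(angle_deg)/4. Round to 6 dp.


Ra = 0.173 * cos(69.7) / 4 = 0.015005 mm


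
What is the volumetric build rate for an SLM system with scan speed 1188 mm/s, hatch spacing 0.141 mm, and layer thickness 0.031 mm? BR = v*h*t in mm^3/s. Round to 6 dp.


Rate = 1188 * 0.141 * 0.031 = 5.192748 mm^3/s


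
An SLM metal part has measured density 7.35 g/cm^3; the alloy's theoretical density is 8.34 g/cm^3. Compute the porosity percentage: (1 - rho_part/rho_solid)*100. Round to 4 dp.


Porosity = (1-7.35/8.34)*100 = 11.8705 %


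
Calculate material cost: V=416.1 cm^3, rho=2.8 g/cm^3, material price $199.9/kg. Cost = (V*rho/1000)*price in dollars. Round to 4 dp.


Mass = 416.1*2.8/1000 = 1.16508 kg
Cost = 1.16508 * 199.9 = 232.8995 $


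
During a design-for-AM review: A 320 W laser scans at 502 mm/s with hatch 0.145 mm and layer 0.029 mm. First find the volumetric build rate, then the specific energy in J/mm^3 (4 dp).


Build rate = 502 * 0.145 * 0.029 = 2.11091 mm^3/s
SE = 320 / 2.11091 = 151.5934 J/mm^3


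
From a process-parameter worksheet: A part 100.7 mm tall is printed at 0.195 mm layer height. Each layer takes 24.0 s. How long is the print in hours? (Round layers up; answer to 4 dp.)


Layers = ceil(100.7/0.195) = 517
t = 517 * 24.0 / 3600 = 3.4467 hrs


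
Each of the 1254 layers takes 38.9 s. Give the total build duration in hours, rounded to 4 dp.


t = 1254 * 38.9 / 3600 = 13.5502 hrs


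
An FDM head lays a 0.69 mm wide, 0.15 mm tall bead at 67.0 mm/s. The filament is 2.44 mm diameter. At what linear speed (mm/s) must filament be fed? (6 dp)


Q = 0.69 * 0.15 * 67.0 = 6.9345 mm^3/s
A_fil = pi*(2.44/2)^2 = 4.67594651 mm^2
v_feed = 6.9345 / 4.67594651 = 1.483015 mm/s


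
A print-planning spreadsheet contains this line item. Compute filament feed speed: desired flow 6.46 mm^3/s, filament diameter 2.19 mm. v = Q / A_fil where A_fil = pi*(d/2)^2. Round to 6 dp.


A = pi*(2.19/2)^2 = 3.766848
v = 6.46 / 3.766848 = 1.714962 mm/s


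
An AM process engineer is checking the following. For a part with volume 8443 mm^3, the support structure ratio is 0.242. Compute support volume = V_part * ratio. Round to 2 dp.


V_support = 8443 * 0.242 = 2043.21 mm^3


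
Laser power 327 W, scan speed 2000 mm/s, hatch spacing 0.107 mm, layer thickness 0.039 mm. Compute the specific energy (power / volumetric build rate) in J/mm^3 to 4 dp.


Build rate = 2000 * 0.107 * 0.039 = 8.346 mm^3/s
SE = 327 / 8.346 = 39.1804 J/mm^3
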